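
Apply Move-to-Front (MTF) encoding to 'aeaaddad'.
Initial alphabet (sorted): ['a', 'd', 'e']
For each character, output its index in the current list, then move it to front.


MTF encoding:
'a': index 0 in ['a', 'd', 'e'] -> ['a', 'd', 'e']
'e': index 2 in ['a', 'd', 'e'] -> ['e', 'a', 'd']
'a': index 1 in ['e', 'a', 'd'] -> ['a', 'e', 'd']
'a': index 0 in ['a', 'e', 'd'] -> ['a', 'e', 'd']
'd': index 2 in ['a', 'e', 'd'] -> ['d', 'a', 'e']
'd': index 0 in ['d', 'a', 'e'] -> ['d', 'a', 'e']
'a': index 1 in ['d', 'a', 'e'] -> ['a', 'd', 'e']
'd': index 1 in ['a', 'd', 'e'] -> ['d', 'a', 'e']


Output: [0, 2, 1, 0, 2, 0, 1, 1]


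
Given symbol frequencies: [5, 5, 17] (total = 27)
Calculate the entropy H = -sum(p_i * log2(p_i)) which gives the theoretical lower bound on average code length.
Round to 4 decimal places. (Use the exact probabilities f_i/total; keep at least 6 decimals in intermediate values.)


Per-symbol terms -p_i * log2(p_i) with p_i = f_i/27:
  p = 5/27 = 0.185185: log2(p) = -2.432959, -p*log2(p) = 0.450548
  p = 5/27 = 0.185185: log2(p) = -2.432959, -p*log2(p) = 0.450548
  p = 17/27 = 0.629630: log2(p) = -0.667425, -p*log2(p) = 0.420230
H = 0.450548 + 0.450548 + 0.420230 = 1.321326

H = 1.3213 bits/symbol


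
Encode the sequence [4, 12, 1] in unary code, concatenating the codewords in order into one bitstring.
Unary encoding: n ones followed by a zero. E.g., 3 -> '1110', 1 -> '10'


Encode each number as n ones followed by a terminating 0:
  4 -> 11110 (5 bits)
  12 -> 1111111111110 (13 bits)
  1 -> 10 (2 bits)
Total length = 5 + 13 + 2 = 20 bits.

Unary([4, 12, 1]) = 11110111111111111010 (20 bits)


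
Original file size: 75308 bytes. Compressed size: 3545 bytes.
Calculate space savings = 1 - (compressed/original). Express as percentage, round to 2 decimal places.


ratio = compressed/original = 3545/75308 = 0.047073
savings = 1 - ratio = 1 - 0.047073 = 0.952927
as a percentage: 0.952927 * 100 = 95.29%

Space savings = 1 - 3545/75308 = 95.29%


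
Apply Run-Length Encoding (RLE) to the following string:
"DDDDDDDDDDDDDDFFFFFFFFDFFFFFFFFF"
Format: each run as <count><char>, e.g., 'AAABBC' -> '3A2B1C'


Scanning runs left to right:
  i=0: run of 'D' x 14 -> '14D'
  i=14: run of 'F' x 8 -> '8F'
  i=22: run of 'D' x 1 -> '1D'
  i=23: run of 'F' x 9 -> '9F'

RLE = 14D8F1D9F


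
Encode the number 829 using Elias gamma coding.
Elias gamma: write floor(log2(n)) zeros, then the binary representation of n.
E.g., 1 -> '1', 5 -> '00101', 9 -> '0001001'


num_bits = floor(log2(829)) + 1 = 10
leading_zeros = num_bits - 1 = 9
binary(829) = 1100111101

Elias gamma(829) = '000000000' + '1100111101' = 0000000001100111101 (19 bits)


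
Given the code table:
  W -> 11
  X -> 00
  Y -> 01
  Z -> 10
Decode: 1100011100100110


Decoding:
11 -> W
00 -> X
01 -> Y
11 -> W
00 -> X
10 -> Z
01 -> Y
10 -> Z


Result: WXYWXZYZ


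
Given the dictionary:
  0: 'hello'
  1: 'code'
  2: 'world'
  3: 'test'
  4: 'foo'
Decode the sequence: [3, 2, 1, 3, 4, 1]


Look up each index in the dictionary:
  3 -> 'test'
  2 -> 'world'
  1 -> 'code'
  3 -> 'test'
  4 -> 'foo'
  1 -> 'code'

Decoded: "test world code test foo code"


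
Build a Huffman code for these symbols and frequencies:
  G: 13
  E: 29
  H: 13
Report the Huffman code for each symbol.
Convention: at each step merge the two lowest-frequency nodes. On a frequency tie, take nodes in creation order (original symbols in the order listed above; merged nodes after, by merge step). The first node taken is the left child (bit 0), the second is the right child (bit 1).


Huffman tree construction:
Step 1: Merge G(13) + H(13) = 26
Step 2: Merge (G+H)(26) + E(29) = 55
Read each symbol's code off the tree from the root (left child = 0, right child = 1).

Codes:
  G: 00 (length 2)
  E: 1 (length 1)
  H: 01 (length 2)
Average code length: 81/55 = 1.4727 bits/symbol


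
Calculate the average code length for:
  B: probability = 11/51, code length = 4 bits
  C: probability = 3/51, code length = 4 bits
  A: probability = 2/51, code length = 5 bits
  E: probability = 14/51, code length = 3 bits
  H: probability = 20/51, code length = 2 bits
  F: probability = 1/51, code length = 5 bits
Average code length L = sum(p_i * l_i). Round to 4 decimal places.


Weighted contributions p_i * l_i:
  B: (11/51) * 4 = 44/51
  C: (3/51) * 4 = 12/51
  A: (2/51) * 5 = 10/51
  E: (14/51) * 3 = 42/51
  H: (20/51) * 2 = 40/51
  F: (1/51) * 5 = 5/51
Sum = (44 + 12 + 10 + 42 + 40 + 5)/51 = 153/51

L = 153/51 = 3.0000 bits/symbol


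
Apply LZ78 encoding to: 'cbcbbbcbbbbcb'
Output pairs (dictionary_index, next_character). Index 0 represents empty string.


LZ78 encoding steps:
Dictionary: {0: ''}
Step 1: w='' (idx 0), next='c' -> output (0, 'c'), add 'c' as idx 1
Step 2: w='' (idx 0), next='b' -> output (0, 'b'), add 'b' as idx 2
Step 3: w='c' (idx 1), next='b' -> output (1, 'b'), add 'cb' as idx 3
Step 4: w='b' (idx 2), next='b' -> output (2, 'b'), add 'bb' as idx 4
Step 5: w='cb' (idx 3), next='b' -> output (3, 'b'), add 'cbb' as idx 5
Step 6: w='bb' (idx 4), next='c' -> output (4, 'c'), add 'bbc' as idx 6
Step 7: w='b' (idx 2), end of input -> output (2, '')


Encoded: [(0, 'c'), (0, 'b'), (1, 'b'), (2, 'b'), (3, 'b'), (4, 'c'), (2, '')]


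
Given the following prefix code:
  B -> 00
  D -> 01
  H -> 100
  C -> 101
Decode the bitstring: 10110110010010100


Decoding step by step:
Bits 101 -> C
Bits 101 -> C
Bits 100 -> H
Bits 100 -> H
Bits 101 -> C
Bits 00 -> B


Decoded message: CCHHCB


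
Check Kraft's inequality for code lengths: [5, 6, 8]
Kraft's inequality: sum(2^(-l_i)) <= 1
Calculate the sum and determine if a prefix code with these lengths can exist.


Sum = 2^(-5) + 2^(-6) + 2^(-8)
    = 0.03125 + 0.015625 + 0.00390625
    = 13/256 = 0.05078125
Since 0.05078125 <= 1, Kraft's inequality IS satisfied.
A prefix code with these lengths CAN exist.

Kraft sum = 0.05078125. Satisfied.


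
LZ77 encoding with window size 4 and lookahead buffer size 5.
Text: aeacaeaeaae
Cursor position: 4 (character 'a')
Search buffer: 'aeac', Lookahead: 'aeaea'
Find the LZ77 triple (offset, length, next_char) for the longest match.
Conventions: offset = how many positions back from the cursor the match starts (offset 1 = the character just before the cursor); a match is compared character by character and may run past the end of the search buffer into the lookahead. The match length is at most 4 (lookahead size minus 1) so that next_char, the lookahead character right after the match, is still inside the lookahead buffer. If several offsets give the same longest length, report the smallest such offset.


Try each offset into the search buffer:
  offset=1 (pos 3, char 'c'): match length 0
  offset=2 (pos 2, char 'a'): match length 1
  offset=3 (pos 1, char 'e'): match length 0
  offset=4 (pos 0, char 'a'): match length 3
Longest match has length 3 at offset 4.
next_char = character at position 4 + 3 = 7 -> 'e'

Best match: offset=4, length=3 (matching 'aea' starting at position 0)
LZ77 triple: (4, 3, 'e')


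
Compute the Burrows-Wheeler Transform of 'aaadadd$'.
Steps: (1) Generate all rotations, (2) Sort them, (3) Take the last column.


Rotations (sorted):
  0: $aaadadd -> last char: d
  1: aaadadd$ -> last char: $
  2: aadadd$a -> last char: a
  3: adadd$aa -> last char: a
  4: add$aaad -> last char: d
  5: d$aaadad -> last char: d
  6: dadd$aaa -> last char: a
  7: dd$aaada -> last char: a


BWT = d$aaddaa


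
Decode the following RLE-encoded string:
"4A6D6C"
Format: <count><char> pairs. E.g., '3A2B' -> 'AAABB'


Expanding each <count><char> pair:
  4A -> 'AAAA'
  6D -> 'DDDDDD'
  6C -> 'CCCCCC'

Decoded = AAAADDDDDDCCCCCC


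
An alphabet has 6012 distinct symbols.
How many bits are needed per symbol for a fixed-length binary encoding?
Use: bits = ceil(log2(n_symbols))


log2(6012) = 12.5536
Bracket: 2^12 = 4096 < 6012 <= 2^13 = 8192
So ceil(log2(6012)) = 13

bits = ceil(log2(6012)) = ceil(12.5536) = 13 bits


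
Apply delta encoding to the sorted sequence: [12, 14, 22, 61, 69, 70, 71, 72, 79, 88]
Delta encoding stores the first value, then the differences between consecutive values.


First value: 12
Deltas:
  14 - 12 = 2
  22 - 14 = 8
  61 - 22 = 39
  69 - 61 = 8
  70 - 69 = 1
  71 - 70 = 1
  72 - 71 = 1
  79 - 72 = 7
  88 - 79 = 9


Delta encoded: [12, 2, 8, 39, 8, 1, 1, 1, 7, 9]


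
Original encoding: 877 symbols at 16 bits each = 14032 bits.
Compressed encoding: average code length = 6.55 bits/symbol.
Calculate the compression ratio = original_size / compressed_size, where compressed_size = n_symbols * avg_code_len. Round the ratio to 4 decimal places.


original_size = n_symbols * orig_bits = 877 * 16 = 14032 bits
compressed_size = n_symbols * avg_code_len = 877 * 6.55 = 5744.35 bits
ratio = original_size / compressed_size = 14032 / 5744.35 = 2.4427

Compression ratio = 2.4427


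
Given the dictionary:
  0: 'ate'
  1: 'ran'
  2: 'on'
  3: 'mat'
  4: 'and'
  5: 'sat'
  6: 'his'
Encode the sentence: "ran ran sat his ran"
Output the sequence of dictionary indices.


Look up each word in the dictionary:
  'ran' -> 1
  'ran' -> 1
  'sat' -> 5
  'his' -> 6
  'ran' -> 1

Encoded: [1, 1, 5, 6, 1]


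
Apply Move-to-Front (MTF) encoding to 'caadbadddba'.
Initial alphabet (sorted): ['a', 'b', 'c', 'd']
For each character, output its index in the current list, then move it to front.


MTF encoding:
'c': index 2 in ['a', 'b', 'c', 'd'] -> ['c', 'a', 'b', 'd']
'a': index 1 in ['c', 'a', 'b', 'd'] -> ['a', 'c', 'b', 'd']
'a': index 0 in ['a', 'c', 'b', 'd'] -> ['a', 'c', 'b', 'd']
'd': index 3 in ['a', 'c', 'b', 'd'] -> ['d', 'a', 'c', 'b']
'b': index 3 in ['d', 'a', 'c', 'b'] -> ['b', 'd', 'a', 'c']
'a': index 2 in ['b', 'd', 'a', 'c'] -> ['a', 'b', 'd', 'c']
'd': index 2 in ['a', 'b', 'd', 'c'] -> ['d', 'a', 'b', 'c']
'd': index 0 in ['d', 'a', 'b', 'c'] -> ['d', 'a', 'b', 'c']
'd': index 0 in ['d', 'a', 'b', 'c'] -> ['d', 'a', 'b', 'c']
'b': index 2 in ['d', 'a', 'b', 'c'] -> ['b', 'd', 'a', 'c']
'a': index 2 in ['b', 'd', 'a', 'c'] -> ['a', 'b', 'd', 'c']


Output: [2, 1, 0, 3, 3, 2, 2, 0, 0, 2, 2]


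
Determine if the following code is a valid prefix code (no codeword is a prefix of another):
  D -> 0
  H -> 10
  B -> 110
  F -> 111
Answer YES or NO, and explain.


Checking each pair (does one codeword prefix another?):
  D='0' vs H='10': no prefix
  D='0' vs B='110': no prefix
  D='0' vs F='111': no prefix
  H='10' vs D='0': no prefix
  H='10' vs B='110': no prefix
  H='10' vs F='111': no prefix
  B='110' vs D='0': no prefix
  B='110' vs H='10': no prefix
  B='110' vs F='111': no prefix
  F='111' vs D='0': no prefix
  F='111' vs H='10': no prefix
  F='111' vs B='110': no prefix
No violation found over all pairs.

YES -- this is a valid prefix code. No codeword is a prefix of any other codeword.


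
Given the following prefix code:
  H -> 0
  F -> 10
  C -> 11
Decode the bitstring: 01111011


Decoding step by step:
Bits 0 -> H
Bits 11 -> C
Bits 11 -> C
Bits 0 -> H
Bits 11 -> C


Decoded message: HCCHC


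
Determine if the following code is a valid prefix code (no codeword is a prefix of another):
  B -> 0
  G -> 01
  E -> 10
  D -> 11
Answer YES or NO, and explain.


Checking each pair (does one codeword prefix another?):
  B='0' vs G='01': prefix -- VIOLATION

NO -- this is NOT a valid prefix code. B (0) is a prefix of G (01).


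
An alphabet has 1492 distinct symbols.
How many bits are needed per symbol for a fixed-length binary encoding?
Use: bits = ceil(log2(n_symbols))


log2(1492) = 10.543
Bracket: 2^10 = 1024 < 1492 <= 2^11 = 2048
So ceil(log2(1492)) = 11

bits = ceil(log2(1492)) = ceil(10.543) = 11 bits


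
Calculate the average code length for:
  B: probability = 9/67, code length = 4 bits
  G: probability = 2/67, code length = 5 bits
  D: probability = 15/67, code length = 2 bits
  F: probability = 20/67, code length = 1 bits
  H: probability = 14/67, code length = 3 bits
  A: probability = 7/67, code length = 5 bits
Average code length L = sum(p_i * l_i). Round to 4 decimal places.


Weighted contributions p_i * l_i:
  B: (9/67) * 4 = 36/67
  G: (2/67) * 5 = 10/67
  D: (15/67) * 2 = 30/67
  F: (20/67) * 1 = 20/67
  H: (14/67) * 3 = 42/67
  A: (7/67) * 5 = 35/67
Sum = (36 + 10 + 30 + 20 + 42 + 35)/67 = 173/67

L = 173/67 = 2.5821 bits/symbol


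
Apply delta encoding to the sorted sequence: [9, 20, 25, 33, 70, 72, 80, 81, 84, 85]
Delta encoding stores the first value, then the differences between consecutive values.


First value: 9
Deltas:
  20 - 9 = 11
  25 - 20 = 5
  33 - 25 = 8
  70 - 33 = 37
  72 - 70 = 2
  80 - 72 = 8
  81 - 80 = 1
  84 - 81 = 3
  85 - 84 = 1


Delta encoded: [9, 11, 5, 8, 37, 2, 8, 1, 3, 1]


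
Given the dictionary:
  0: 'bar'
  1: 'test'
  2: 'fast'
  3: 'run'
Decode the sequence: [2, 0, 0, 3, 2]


Look up each index in the dictionary:
  2 -> 'fast'
  0 -> 'bar'
  0 -> 'bar'
  3 -> 'run'
  2 -> 'fast'

Decoded: "fast bar bar run fast"


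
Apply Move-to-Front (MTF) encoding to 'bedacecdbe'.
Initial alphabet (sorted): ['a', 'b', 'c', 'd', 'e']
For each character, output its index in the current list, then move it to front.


MTF encoding:
'b': index 1 in ['a', 'b', 'c', 'd', 'e'] -> ['b', 'a', 'c', 'd', 'e']
'e': index 4 in ['b', 'a', 'c', 'd', 'e'] -> ['e', 'b', 'a', 'c', 'd']
'd': index 4 in ['e', 'b', 'a', 'c', 'd'] -> ['d', 'e', 'b', 'a', 'c']
'a': index 3 in ['d', 'e', 'b', 'a', 'c'] -> ['a', 'd', 'e', 'b', 'c']
'c': index 4 in ['a', 'd', 'e', 'b', 'c'] -> ['c', 'a', 'd', 'e', 'b']
'e': index 3 in ['c', 'a', 'd', 'e', 'b'] -> ['e', 'c', 'a', 'd', 'b']
'c': index 1 in ['e', 'c', 'a', 'd', 'b'] -> ['c', 'e', 'a', 'd', 'b']
'd': index 3 in ['c', 'e', 'a', 'd', 'b'] -> ['d', 'c', 'e', 'a', 'b']
'b': index 4 in ['d', 'c', 'e', 'a', 'b'] -> ['b', 'd', 'c', 'e', 'a']
'e': index 3 in ['b', 'd', 'c', 'e', 'a'] -> ['e', 'b', 'd', 'c', 'a']


Output: [1, 4, 4, 3, 4, 3, 1, 3, 4, 3]


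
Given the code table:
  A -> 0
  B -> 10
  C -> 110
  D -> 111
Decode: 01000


Decoding:
0 -> A
10 -> B
0 -> A
0 -> A


Result: ABAA


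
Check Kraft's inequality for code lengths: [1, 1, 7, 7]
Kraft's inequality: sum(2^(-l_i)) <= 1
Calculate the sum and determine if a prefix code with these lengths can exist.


Sum = 2^(-1) + 2^(-1) + 2^(-7) + 2^(-7)
    = 0.5 + 0.5 + 0.0078125 + 0.0078125
    = 130/128 = 1.015625
Since 1.015625 > 1, Kraft's inequality is NOT satisfied.
A prefix code with these lengths CANNOT exist.

Kraft sum = 1.015625. Not satisfied.


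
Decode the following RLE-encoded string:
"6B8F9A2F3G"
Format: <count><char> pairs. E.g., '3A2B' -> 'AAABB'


Expanding each <count><char> pair:
  6B -> 'BBBBBB'
  8F -> 'FFFFFFFF'
  9A -> 'AAAAAAAAA'
  2F -> 'FF'
  3G -> 'GGG'

Decoded = BBBBBBFFFFFFFFAAAAAAAAAFFGGG


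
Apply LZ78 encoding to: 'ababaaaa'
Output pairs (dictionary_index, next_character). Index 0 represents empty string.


LZ78 encoding steps:
Dictionary: {0: ''}
Step 1: w='' (idx 0), next='a' -> output (0, 'a'), add 'a' as idx 1
Step 2: w='' (idx 0), next='b' -> output (0, 'b'), add 'b' as idx 2
Step 3: w='a' (idx 1), next='b' -> output (1, 'b'), add 'ab' as idx 3
Step 4: w='a' (idx 1), next='a' -> output (1, 'a'), add 'aa' as idx 4
Step 5: w='aa' (idx 4), end of input -> output (4, '')


Encoded: [(0, 'a'), (0, 'b'), (1, 'b'), (1, 'a'), (4, '')]


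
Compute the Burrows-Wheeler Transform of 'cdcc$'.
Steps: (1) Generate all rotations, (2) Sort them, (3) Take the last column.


Rotations (sorted):
  0: $cdcc -> last char: c
  1: c$cdc -> last char: c
  2: cc$cd -> last char: d
  3: cdcc$ -> last char: $
  4: dcc$c -> last char: c


BWT = ccd$c


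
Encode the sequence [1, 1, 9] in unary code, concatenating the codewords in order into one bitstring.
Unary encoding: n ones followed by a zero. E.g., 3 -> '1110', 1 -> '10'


Encode each number as n ones followed by a terminating 0:
  1 -> 10 (2 bits)
  1 -> 10 (2 bits)
  9 -> 1111111110 (10 bits)
Total length = 2 + 2 + 10 = 14 bits.

Unary([1, 1, 9]) = 10101111111110 (14 bits)


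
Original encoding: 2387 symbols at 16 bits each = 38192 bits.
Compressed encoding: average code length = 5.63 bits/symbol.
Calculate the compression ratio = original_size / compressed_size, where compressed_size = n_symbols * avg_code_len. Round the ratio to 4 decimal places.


original_size = n_symbols * orig_bits = 2387 * 16 = 38192 bits
compressed_size = n_symbols * avg_code_len = 2387 * 5.63 = 13438.81 bits
ratio = original_size / compressed_size = 38192 / 13438.81 = 2.8419

Compression ratio = 2.8419


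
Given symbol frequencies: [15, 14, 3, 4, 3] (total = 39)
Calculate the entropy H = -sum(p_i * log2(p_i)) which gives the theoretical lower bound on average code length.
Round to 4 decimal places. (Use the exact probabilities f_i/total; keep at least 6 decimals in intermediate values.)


Per-symbol terms -p_i * log2(p_i) with p_i = f_i/39:
  p = 15/39 = 0.384615: log2(p) = -1.378512, -p*log2(p) = 0.530197
  p = 14/39 = 0.358974: log2(p) = -1.478047, -p*log2(p) = 0.530581
  p = 3/39 = 0.076923: log2(p) = -3.700440, -p*log2(p) = 0.284649
  p = 4/39 = 0.102564: log2(p) = -3.285402, -p*log2(p) = 0.336964
  p = 3/39 = 0.076923: log2(p) = -3.700440, -p*log2(p) = 0.284649
H = 0.530197 + 0.530581 + 0.284649 + 0.336964 + 0.284649 = 1.967040

H = 1.967 bits/symbol


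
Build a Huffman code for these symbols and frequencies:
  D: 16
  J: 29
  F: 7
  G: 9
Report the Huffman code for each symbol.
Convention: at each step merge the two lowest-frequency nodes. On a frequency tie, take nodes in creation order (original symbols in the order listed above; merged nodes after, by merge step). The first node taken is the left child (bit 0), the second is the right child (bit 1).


Huffman tree construction:
Step 1: Merge F(7) + G(9) = 16
Step 2: Merge D(16) + (F+G)(16) = 32
Step 3: Merge J(29) + (D+(F+G))(32) = 61
Read each symbol's code off the tree from the root (left child = 0, right child = 1).

Codes:
  D: 10 (length 2)
  J: 0 (length 1)
  F: 110 (length 3)
  G: 111 (length 3)
Average code length: 109/61 = 1.7869 bits/symbol


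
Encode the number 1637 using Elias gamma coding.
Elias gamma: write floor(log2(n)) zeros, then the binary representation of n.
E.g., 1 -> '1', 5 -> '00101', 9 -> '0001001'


num_bits = floor(log2(1637)) + 1 = 11
leading_zeros = num_bits - 1 = 10
binary(1637) = 11001100101

Elias gamma(1637) = '0000000000' + '11001100101' = 000000000011001100101 (21 bits)


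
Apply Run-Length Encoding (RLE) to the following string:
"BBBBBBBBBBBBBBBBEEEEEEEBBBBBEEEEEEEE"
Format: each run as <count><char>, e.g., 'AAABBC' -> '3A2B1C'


Scanning runs left to right:
  i=0: run of 'B' x 16 -> '16B'
  i=16: run of 'E' x 7 -> '7E'
  i=23: run of 'B' x 5 -> '5B'
  i=28: run of 'E' x 8 -> '8E'

RLE = 16B7E5B8E


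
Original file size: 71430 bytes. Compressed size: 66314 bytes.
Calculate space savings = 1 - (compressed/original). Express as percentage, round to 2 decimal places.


ratio = compressed/original = 66314/71430 = 0.928377
savings = 1 - ratio = 1 - 0.928377 = 0.071623
as a percentage: 0.071623 * 100 = 7.16%

Space savings = 1 - 66314/71430 = 7.16%


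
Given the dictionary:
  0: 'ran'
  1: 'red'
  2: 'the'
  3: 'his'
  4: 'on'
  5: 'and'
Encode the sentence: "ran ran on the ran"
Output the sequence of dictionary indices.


Look up each word in the dictionary:
  'ran' -> 0
  'ran' -> 0
  'on' -> 4
  'the' -> 2
  'ran' -> 0

Encoded: [0, 0, 4, 2, 0]


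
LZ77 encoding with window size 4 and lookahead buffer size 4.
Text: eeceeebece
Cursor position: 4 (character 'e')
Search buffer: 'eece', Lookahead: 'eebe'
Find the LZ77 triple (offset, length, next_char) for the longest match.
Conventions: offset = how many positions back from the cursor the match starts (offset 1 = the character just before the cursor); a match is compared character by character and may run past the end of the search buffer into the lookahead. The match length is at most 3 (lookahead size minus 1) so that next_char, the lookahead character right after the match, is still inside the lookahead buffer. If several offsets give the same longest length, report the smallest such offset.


Try each offset into the search buffer:
  offset=1 (pos 3, char 'e'): match length 2
  offset=2 (pos 2, char 'c'): match length 0
  offset=3 (pos 1, char 'e'): match length 1
  offset=4 (pos 0, char 'e'): match length 2
Longest match has length 2, found at offsets 1, 4; take the smallest, offset 1.
next_char = character at position 4 + 2 = 6 -> 'b'

Best match: offset=1, length=2 (matching 'ee' starting at position 3)
LZ77 triple: (1, 2, 'b')


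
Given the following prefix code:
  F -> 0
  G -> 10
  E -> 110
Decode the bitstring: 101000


Decoding step by step:
Bits 10 -> G
Bits 10 -> G
Bits 0 -> F
Bits 0 -> F


Decoded message: GGFF


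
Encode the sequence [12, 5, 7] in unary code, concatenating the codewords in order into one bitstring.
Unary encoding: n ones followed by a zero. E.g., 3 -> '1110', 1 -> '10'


Encode each number as n ones followed by a terminating 0:
  12 -> 1111111111110 (13 bits)
  5 -> 111110 (6 bits)
  7 -> 11111110 (8 bits)
Total length = 13 + 6 + 8 = 27 bits.

Unary([12, 5, 7]) = 111111111111011111011111110 (27 bits)


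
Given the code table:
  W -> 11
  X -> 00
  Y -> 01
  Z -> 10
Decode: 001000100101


Decoding:
00 -> X
10 -> Z
00 -> X
10 -> Z
01 -> Y
01 -> Y


Result: XZXZYY


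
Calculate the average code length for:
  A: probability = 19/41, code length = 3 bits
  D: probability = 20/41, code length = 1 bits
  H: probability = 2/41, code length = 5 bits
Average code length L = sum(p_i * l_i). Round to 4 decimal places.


Weighted contributions p_i * l_i:
  A: (19/41) * 3 = 57/41
  D: (20/41) * 1 = 20/41
  H: (2/41) * 5 = 10/41
Sum = (57 + 20 + 10)/41 = 87/41

L = 87/41 = 2.1220 bits/symbol


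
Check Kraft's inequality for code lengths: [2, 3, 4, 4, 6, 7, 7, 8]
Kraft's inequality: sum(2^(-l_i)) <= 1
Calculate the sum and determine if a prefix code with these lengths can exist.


Sum = 2^(-2) + 2^(-3) + 2^(-4) + 2^(-4) + 2^(-6) + 2^(-7) + 2^(-7) + 2^(-8)
    = 0.25 + 0.125 + 0.0625 + 0.0625 + 0.015625 + 0.0078125 + 0.0078125 + 0.00390625
    = 137/256 = 0.53515625
Since 0.53515625 <= 1, Kraft's inequality IS satisfied.
A prefix code with these lengths CAN exist.

Kraft sum = 0.53515625. Satisfied.


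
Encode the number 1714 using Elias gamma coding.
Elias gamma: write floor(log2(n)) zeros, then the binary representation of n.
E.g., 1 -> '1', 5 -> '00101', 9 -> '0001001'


num_bits = floor(log2(1714)) + 1 = 11
leading_zeros = num_bits - 1 = 10
binary(1714) = 11010110010

Elias gamma(1714) = '0000000000' + '11010110010' = 000000000011010110010 (21 bits)


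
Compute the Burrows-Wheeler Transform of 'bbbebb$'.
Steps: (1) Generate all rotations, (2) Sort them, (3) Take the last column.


Rotations (sorted):
  0: $bbbebb -> last char: b
  1: b$bbbeb -> last char: b
  2: bb$bbbe -> last char: e
  3: bbbebb$ -> last char: $
  4: bbebb$b -> last char: b
  5: bebb$bb -> last char: b
  6: ebb$bbb -> last char: b


BWT = bbe$bbb


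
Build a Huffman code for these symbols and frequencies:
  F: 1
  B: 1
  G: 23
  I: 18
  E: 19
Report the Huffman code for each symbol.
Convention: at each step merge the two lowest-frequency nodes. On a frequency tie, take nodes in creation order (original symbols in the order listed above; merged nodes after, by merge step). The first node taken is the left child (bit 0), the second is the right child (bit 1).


Huffman tree construction:
Step 1: Merge F(1) + B(1) = 2
Step 2: Merge (F+B)(2) + I(18) = 20
Step 3: Merge E(19) + ((F+B)+I)(20) = 39
Step 4: Merge G(23) + (E+((F+B)+I))(39) = 62
Read each symbol's code off the tree from the root (left child = 0, right child = 1).

Codes:
  F: 1100 (length 4)
  B: 1101 (length 4)
  G: 0 (length 1)
  I: 111 (length 3)
  E: 10 (length 2)
Average code length: 123/62 = 1.9839 bits/symbol


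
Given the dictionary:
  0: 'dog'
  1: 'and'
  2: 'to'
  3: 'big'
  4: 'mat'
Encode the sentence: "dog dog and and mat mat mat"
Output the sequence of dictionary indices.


Look up each word in the dictionary:
  'dog' -> 0
  'dog' -> 0
  'and' -> 1
  'and' -> 1
  'mat' -> 4
  'mat' -> 4
  'mat' -> 4

Encoded: [0, 0, 1, 1, 4, 4, 4]


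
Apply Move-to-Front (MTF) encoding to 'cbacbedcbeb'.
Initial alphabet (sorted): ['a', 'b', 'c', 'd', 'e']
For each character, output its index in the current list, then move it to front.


MTF encoding:
'c': index 2 in ['a', 'b', 'c', 'd', 'e'] -> ['c', 'a', 'b', 'd', 'e']
'b': index 2 in ['c', 'a', 'b', 'd', 'e'] -> ['b', 'c', 'a', 'd', 'e']
'a': index 2 in ['b', 'c', 'a', 'd', 'e'] -> ['a', 'b', 'c', 'd', 'e']
'c': index 2 in ['a', 'b', 'c', 'd', 'e'] -> ['c', 'a', 'b', 'd', 'e']
'b': index 2 in ['c', 'a', 'b', 'd', 'e'] -> ['b', 'c', 'a', 'd', 'e']
'e': index 4 in ['b', 'c', 'a', 'd', 'e'] -> ['e', 'b', 'c', 'a', 'd']
'd': index 4 in ['e', 'b', 'c', 'a', 'd'] -> ['d', 'e', 'b', 'c', 'a']
'c': index 3 in ['d', 'e', 'b', 'c', 'a'] -> ['c', 'd', 'e', 'b', 'a']
'b': index 3 in ['c', 'd', 'e', 'b', 'a'] -> ['b', 'c', 'd', 'e', 'a']
'e': index 3 in ['b', 'c', 'd', 'e', 'a'] -> ['e', 'b', 'c', 'd', 'a']
'b': index 1 in ['e', 'b', 'c', 'd', 'a'] -> ['b', 'e', 'c', 'd', 'a']


Output: [2, 2, 2, 2, 2, 4, 4, 3, 3, 3, 1]


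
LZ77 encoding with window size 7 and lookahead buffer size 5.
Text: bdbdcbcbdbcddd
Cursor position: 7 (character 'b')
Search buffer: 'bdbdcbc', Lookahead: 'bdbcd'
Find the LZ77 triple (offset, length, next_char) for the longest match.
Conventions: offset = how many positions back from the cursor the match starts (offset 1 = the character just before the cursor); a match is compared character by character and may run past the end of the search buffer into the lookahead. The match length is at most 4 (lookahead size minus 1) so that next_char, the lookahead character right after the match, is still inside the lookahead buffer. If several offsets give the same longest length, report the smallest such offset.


Try each offset into the search buffer:
  offset=1 (pos 6, char 'c'): match length 0
  offset=2 (pos 5, char 'b'): match length 1
  offset=3 (pos 4, char 'c'): match length 0
  offset=4 (pos 3, char 'd'): match length 0
  offset=5 (pos 2, char 'b'): match length 2
  offset=6 (pos 1, char 'd'): match length 0
  offset=7 (pos 0, char 'b'): match length 3
Longest match has length 3 at offset 7.
next_char = character at position 7 + 3 = 10 -> 'c'

Best match: offset=7, length=3 (matching 'bdb' starting at position 0)
LZ77 triple: (7, 3, 'c')


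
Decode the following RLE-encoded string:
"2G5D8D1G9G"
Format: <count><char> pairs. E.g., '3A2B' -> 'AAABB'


Expanding each <count><char> pair:
  2G -> 'GG'
  5D -> 'DDDDD'
  8D -> 'DDDDDDDD'
  1G -> 'G'
  9G -> 'GGGGGGGGG'

Decoded = GGDDDDDDDDDDDDDGGGGGGGGGG


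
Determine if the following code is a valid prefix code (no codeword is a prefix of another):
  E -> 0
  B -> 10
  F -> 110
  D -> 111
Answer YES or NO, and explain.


Checking each pair (does one codeword prefix another?):
  E='0' vs B='10': no prefix
  E='0' vs F='110': no prefix
  E='0' vs D='111': no prefix
  B='10' vs E='0': no prefix
  B='10' vs F='110': no prefix
  B='10' vs D='111': no prefix
  F='110' vs E='0': no prefix
  F='110' vs B='10': no prefix
  F='110' vs D='111': no prefix
  D='111' vs E='0': no prefix
  D='111' vs B='10': no prefix
  D='111' vs F='110': no prefix
No violation found over all pairs.

YES -- this is a valid prefix code. No codeword is a prefix of any other codeword.


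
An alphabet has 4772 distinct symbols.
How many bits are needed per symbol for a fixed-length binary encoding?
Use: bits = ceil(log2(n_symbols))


log2(4772) = 12.2204
Bracket: 2^12 = 4096 < 4772 <= 2^13 = 8192
So ceil(log2(4772)) = 13

bits = ceil(log2(4772)) = ceil(12.2204) = 13 bits


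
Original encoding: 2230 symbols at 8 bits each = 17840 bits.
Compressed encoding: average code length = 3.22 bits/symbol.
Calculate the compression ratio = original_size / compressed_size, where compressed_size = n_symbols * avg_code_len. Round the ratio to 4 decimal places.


original_size = n_symbols * orig_bits = 2230 * 8 = 17840 bits
compressed_size = n_symbols * avg_code_len = 2230 * 3.22 = 7180.6 bits
ratio = original_size / compressed_size = 17840 / 7180.6 = 2.4845

Compression ratio = 2.4845


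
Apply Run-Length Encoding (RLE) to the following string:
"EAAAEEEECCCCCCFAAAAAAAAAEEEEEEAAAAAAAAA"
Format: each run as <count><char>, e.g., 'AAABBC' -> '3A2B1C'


Scanning runs left to right:
  i=0: run of 'E' x 1 -> '1E'
  i=1: run of 'A' x 3 -> '3A'
  i=4: run of 'E' x 4 -> '4E'
  i=8: run of 'C' x 6 -> '6C'
  i=14: run of 'F' x 1 -> '1F'
  i=15: run of 'A' x 9 -> '9A'
  i=24: run of 'E' x 6 -> '6E'
  i=30: run of 'A' x 9 -> '9A'

RLE = 1E3A4E6C1F9A6E9A


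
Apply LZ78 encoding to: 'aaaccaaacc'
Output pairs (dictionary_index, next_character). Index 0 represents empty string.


LZ78 encoding steps:
Dictionary: {0: ''}
Step 1: w='' (idx 0), next='a' -> output (0, 'a'), add 'a' as idx 1
Step 2: w='a' (idx 1), next='a' -> output (1, 'a'), add 'aa' as idx 2
Step 3: w='' (idx 0), next='c' -> output (0, 'c'), add 'c' as idx 3
Step 4: w='c' (idx 3), next='a' -> output (3, 'a'), add 'ca' as idx 4
Step 5: w='aa' (idx 2), next='c' -> output (2, 'c'), add 'aac' as idx 5
Step 6: w='c' (idx 3), end of input -> output (3, '')


Encoded: [(0, 'a'), (1, 'a'), (0, 'c'), (3, 'a'), (2, 'c'), (3, '')]


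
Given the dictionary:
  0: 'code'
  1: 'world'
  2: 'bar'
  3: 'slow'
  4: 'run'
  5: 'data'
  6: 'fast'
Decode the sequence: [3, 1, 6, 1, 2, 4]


Look up each index in the dictionary:
  3 -> 'slow'
  1 -> 'world'
  6 -> 'fast'
  1 -> 'world'
  2 -> 'bar'
  4 -> 'run'

Decoded: "slow world fast world bar run"


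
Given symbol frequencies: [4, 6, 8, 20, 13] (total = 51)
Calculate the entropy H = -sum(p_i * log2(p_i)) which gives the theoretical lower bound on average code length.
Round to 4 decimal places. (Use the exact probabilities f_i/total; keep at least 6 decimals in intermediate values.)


Per-symbol terms -p_i * log2(p_i) with p_i = f_i/51:
  p = 4/51 = 0.078431: log2(p) = -3.672425, -p*log2(p) = 0.288033
  p = 6/51 = 0.117647: log2(p) = -3.087463, -p*log2(p) = 0.363231
  p = 8/51 = 0.156863: log2(p) = -2.672425, -p*log2(p) = 0.419204
  p = 20/51 = 0.392157: log2(p) = -1.350497, -p*log2(p) = 0.529607
  p = 13/51 = 0.254902: log2(p) = -1.971986, -p*log2(p) = 0.502663
H = 0.288033 + 0.363231 + 0.419204 + 0.529607 + 0.502663 = 2.102738

H = 2.1027 bits/symbol


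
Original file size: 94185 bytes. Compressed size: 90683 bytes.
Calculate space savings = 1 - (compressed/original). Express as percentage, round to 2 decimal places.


ratio = compressed/original = 90683/94185 = 0.962818
savings = 1 - ratio = 1 - 0.962818 = 0.037182
as a percentage: 0.037182 * 100 = 3.72%

Space savings = 1 - 90683/94185 = 3.72%


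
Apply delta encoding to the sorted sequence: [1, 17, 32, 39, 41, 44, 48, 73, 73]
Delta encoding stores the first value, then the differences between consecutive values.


First value: 1
Deltas:
  17 - 1 = 16
  32 - 17 = 15
  39 - 32 = 7
  41 - 39 = 2
  44 - 41 = 3
  48 - 44 = 4
  73 - 48 = 25
  73 - 73 = 0


Delta encoded: [1, 16, 15, 7, 2, 3, 4, 25, 0]


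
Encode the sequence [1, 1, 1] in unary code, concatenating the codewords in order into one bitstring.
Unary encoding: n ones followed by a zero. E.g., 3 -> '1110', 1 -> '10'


Encode each number as n ones followed by a terminating 0:
  1 -> 10 (2 bits)
  1 -> 10 (2 bits)
  1 -> 10 (2 bits)
Total length = 2 + 2 + 2 = 6 bits.

Unary([1, 1, 1]) = 101010 (6 bits)


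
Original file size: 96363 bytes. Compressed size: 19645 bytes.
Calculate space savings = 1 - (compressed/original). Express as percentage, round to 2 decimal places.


ratio = compressed/original = 19645/96363 = 0.203865
savings = 1 - ratio = 1 - 0.203865 = 0.796135
as a percentage: 0.796135 * 100 = 79.61%

Space savings = 1 - 19645/96363 = 79.61%


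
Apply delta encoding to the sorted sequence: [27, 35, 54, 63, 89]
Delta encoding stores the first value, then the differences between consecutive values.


First value: 27
Deltas:
  35 - 27 = 8
  54 - 35 = 19
  63 - 54 = 9
  89 - 63 = 26


Delta encoded: [27, 8, 19, 9, 26]


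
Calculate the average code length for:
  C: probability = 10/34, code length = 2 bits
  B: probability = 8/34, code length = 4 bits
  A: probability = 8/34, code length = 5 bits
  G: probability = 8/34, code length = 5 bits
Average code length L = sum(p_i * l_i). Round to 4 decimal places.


Weighted contributions p_i * l_i:
  C: (10/34) * 2 = 20/34
  B: (8/34) * 4 = 32/34
  A: (8/34) * 5 = 40/34
  G: (8/34) * 5 = 40/34
Sum = (20 + 32 + 40 + 40)/34 = 132/34

L = 132/34 = 3.8824 bits/symbol


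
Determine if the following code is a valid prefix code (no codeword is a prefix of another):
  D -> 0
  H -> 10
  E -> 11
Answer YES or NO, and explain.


Checking each pair (does one codeword prefix another?):
  D='0' vs H='10': no prefix
  D='0' vs E='11': no prefix
  H='10' vs D='0': no prefix
  H='10' vs E='11': no prefix
  E='11' vs D='0': no prefix
  E='11' vs H='10': no prefix
No violation found over all pairs.

YES -- this is a valid prefix code. No codeword is a prefix of any other codeword.


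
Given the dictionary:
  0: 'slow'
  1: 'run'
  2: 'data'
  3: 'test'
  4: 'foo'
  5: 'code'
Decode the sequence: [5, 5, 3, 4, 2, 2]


Look up each index in the dictionary:
  5 -> 'code'
  5 -> 'code'
  3 -> 'test'
  4 -> 'foo'
  2 -> 'data'
  2 -> 'data'

Decoded: "code code test foo data data"


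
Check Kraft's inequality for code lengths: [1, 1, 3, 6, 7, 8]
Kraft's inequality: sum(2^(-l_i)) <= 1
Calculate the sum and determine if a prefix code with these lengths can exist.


Sum = 2^(-1) + 2^(-1) + 2^(-3) + 2^(-6) + 2^(-7) + 2^(-8)
    = 0.5 + 0.5 + 0.125 + 0.015625 + 0.0078125 + 0.00390625
    = 295/256 = 1.15234375
Since 1.15234375 > 1, Kraft's inequality is NOT satisfied.
A prefix code with these lengths CANNOT exist.

Kraft sum = 1.15234375. Not satisfied.


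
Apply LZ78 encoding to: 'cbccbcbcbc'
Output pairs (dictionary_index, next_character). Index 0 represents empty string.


LZ78 encoding steps:
Dictionary: {0: ''}
Step 1: w='' (idx 0), next='c' -> output (0, 'c'), add 'c' as idx 1
Step 2: w='' (idx 0), next='b' -> output (0, 'b'), add 'b' as idx 2
Step 3: w='c' (idx 1), next='c' -> output (1, 'c'), add 'cc' as idx 3
Step 4: w='b' (idx 2), next='c' -> output (2, 'c'), add 'bc' as idx 4
Step 5: w='bc' (idx 4), next='b' -> output (4, 'b'), add 'bcb' as idx 5
Step 6: w='c' (idx 1), end of input -> output (1, '')


Encoded: [(0, 'c'), (0, 'b'), (1, 'c'), (2, 'c'), (4, 'b'), (1, '')]


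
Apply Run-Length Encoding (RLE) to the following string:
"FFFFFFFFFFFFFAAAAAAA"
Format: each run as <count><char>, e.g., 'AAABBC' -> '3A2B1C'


Scanning runs left to right:
  i=0: run of 'F' x 13 -> '13F'
  i=13: run of 'A' x 7 -> '7A'

RLE = 13F7A


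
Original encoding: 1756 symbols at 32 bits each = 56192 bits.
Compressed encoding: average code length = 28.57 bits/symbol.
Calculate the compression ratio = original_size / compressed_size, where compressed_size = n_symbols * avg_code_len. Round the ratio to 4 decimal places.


original_size = n_symbols * orig_bits = 1756 * 32 = 56192 bits
compressed_size = n_symbols * avg_code_len = 1756 * 28.57 = 50168.92 bits
ratio = original_size / compressed_size = 56192 / 50168.92 = 1.1201

Compression ratio = 1.1201


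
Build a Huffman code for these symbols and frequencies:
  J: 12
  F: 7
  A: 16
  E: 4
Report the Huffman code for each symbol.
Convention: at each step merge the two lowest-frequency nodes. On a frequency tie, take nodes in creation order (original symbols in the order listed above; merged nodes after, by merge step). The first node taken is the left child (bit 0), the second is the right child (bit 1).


Huffman tree construction:
Step 1: Merge E(4) + F(7) = 11
Step 2: Merge (E+F)(11) + J(12) = 23
Step 3: Merge A(16) + ((E+F)+J)(23) = 39
Read each symbol's code off the tree from the root (left child = 0, right child = 1).

Codes:
  J: 11 (length 2)
  F: 101 (length 3)
  A: 0 (length 1)
  E: 100 (length 3)
Average code length: 73/39 = 1.8718 bits/symbol


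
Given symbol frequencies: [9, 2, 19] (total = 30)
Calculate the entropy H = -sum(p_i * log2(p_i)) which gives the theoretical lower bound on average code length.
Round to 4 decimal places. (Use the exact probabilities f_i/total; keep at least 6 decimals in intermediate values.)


Per-symbol terms -p_i * log2(p_i) with p_i = f_i/30:
  p = 9/30 = 0.300000: log2(p) = -1.736966, -p*log2(p) = 0.521090
  p = 2/30 = 0.066667: log2(p) = -3.906891, -p*log2(p) = 0.260459
  p = 19/30 = 0.633333: log2(p) = -0.658963, -p*log2(p) = 0.417343
H = 0.521090 + 0.260459 + 0.417343 = 1.198892

H = 1.1989 bits/symbol


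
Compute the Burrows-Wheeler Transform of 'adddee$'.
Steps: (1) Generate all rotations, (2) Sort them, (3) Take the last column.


Rotations (sorted):
  0: $adddee -> last char: e
  1: adddee$ -> last char: $
  2: dddee$a -> last char: a
  3: ddee$ad -> last char: d
  4: dee$add -> last char: d
  5: e$addde -> last char: e
  6: ee$addd -> last char: d


BWT = e$added


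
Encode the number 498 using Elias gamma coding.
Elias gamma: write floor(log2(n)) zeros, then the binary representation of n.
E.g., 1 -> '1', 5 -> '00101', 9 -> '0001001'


num_bits = floor(log2(498)) + 1 = 9
leading_zeros = num_bits - 1 = 8
binary(498) = 111110010

Elias gamma(498) = '00000000' + '111110010' = 00000000111110010 (17 bits)


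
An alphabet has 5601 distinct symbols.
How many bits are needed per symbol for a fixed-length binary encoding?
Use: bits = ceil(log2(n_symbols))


log2(5601) = 12.4515
Bracket: 2^12 = 4096 < 5601 <= 2^13 = 8192
So ceil(log2(5601)) = 13

bits = ceil(log2(5601)) = ceil(12.4515) = 13 bits


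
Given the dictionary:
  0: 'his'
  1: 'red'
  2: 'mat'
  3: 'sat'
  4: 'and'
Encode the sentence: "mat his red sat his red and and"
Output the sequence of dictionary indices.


Look up each word in the dictionary:
  'mat' -> 2
  'his' -> 0
  'red' -> 1
  'sat' -> 3
  'his' -> 0
  'red' -> 1
  'and' -> 4
  'and' -> 4

Encoded: [2, 0, 1, 3, 0, 1, 4, 4]


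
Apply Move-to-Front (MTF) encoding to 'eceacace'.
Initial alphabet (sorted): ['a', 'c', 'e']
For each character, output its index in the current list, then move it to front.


MTF encoding:
'e': index 2 in ['a', 'c', 'e'] -> ['e', 'a', 'c']
'c': index 2 in ['e', 'a', 'c'] -> ['c', 'e', 'a']
'e': index 1 in ['c', 'e', 'a'] -> ['e', 'c', 'a']
'a': index 2 in ['e', 'c', 'a'] -> ['a', 'e', 'c']
'c': index 2 in ['a', 'e', 'c'] -> ['c', 'a', 'e']
'a': index 1 in ['c', 'a', 'e'] -> ['a', 'c', 'e']
'c': index 1 in ['a', 'c', 'e'] -> ['c', 'a', 'e']
'e': index 2 in ['c', 'a', 'e'] -> ['e', 'c', 'a']


Output: [2, 2, 1, 2, 2, 1, 1, 2]


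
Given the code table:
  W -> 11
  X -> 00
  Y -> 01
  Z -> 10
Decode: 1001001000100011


Decoding:
10 -> Z
01 -> Y
00 -> X
10 -> Z
00 -> X
10 -> Z
00 -> X
11 -> W


Result: ZYXZXZXW


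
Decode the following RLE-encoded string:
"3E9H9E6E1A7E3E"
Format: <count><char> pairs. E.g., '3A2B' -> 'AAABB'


Expanding each <count><char> pair:
  3E -> 'EEE'
  9H -> 'HHHHHHHHH'
  9E -> 'EEEEEEEEE'
  6E -> 'EEEEEE'
  1A -> 'A'
  7E -> 'EEEEEEE'
  3E -> 'EEE'

Decoded = EEEHHHHHHHHHEEEEEEEEEEEEEEEAEEEEEEEEEE


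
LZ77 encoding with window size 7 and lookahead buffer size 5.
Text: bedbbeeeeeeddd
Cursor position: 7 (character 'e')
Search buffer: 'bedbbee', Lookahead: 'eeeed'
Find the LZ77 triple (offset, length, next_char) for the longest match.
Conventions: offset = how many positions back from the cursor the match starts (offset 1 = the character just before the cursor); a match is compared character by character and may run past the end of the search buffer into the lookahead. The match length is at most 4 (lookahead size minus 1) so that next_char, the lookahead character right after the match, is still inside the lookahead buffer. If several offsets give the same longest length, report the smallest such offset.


Try each offset into the search buffer:
  offset=1 (pos 6, char 'e'): match length 4
  offset=2 (pos 5, char 'e'): match length 4
  offset=3 (pos 4, char 'b'): match length 0
  offset=4 (pos 3, char 'b'): match length 0
  offset=5 (pos 2, char 'd'): match length 0
  offset=6 (pos 1, char 'e'): match length 1
  offset=7 (pos 0, char 'b'): match length 0
Longest match has length 4, found at offsets 1, 2; take the smallest, offset 1.
next_char = character at position 7 + 4 = 11 -> 'd'

Best match: offset=1, length=4 (matching 'eeee' starting at position 6)
LZ77 triple: (1, 4, 'd')
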